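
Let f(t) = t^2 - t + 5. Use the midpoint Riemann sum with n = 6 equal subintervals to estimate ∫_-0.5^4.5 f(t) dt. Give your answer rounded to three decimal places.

Δt = (4.5 − (-0.5))/6 = 5/6.
Midpoints: -1/12, 0.75, 19/12, 29/12, 3.25, 49/12.
f(-1/12) = 733/144, f(0.75) = 4.8125, f(19/12) = 853/144, f(29/12) = 1213/144, f(3.25) = 12.3125, f(49/12) = 2533/144.
Sum = Δt · [f(-1/12) + f(0.75) + f(19/12) + ...].
Sum ≈ 45.127.

45.127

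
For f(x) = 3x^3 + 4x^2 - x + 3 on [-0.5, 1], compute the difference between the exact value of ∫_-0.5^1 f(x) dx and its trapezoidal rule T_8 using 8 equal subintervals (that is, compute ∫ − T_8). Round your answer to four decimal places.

-0.0549

Exact integral: ∫_-0.5^1 f(x) dx = 6.328125.
T_8 ≈ 6.383057.
Error ≈ 6.328125 − 6.383057 ≈ -0.0549.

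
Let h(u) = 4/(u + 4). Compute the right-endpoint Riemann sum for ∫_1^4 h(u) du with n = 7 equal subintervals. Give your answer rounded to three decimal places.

Δu = (4 − 1)/7 = 3/7.
Right endpoints: 10/7, 13/7, 16/7, 19/7, 22/7, 25/7, 4.
h(10/7) = 14/19, h(13/7) = 28/41, h(16/7) = 7/11, h(19/7) = 28/47, h(22/7) = 0.56, h(25/7) = 28/53, h(4) = 0.5.
Sum = Δu · [h(10/7) + h(13/7) + h(16/7) + ...].
Sum ≈ 1.817.

1.817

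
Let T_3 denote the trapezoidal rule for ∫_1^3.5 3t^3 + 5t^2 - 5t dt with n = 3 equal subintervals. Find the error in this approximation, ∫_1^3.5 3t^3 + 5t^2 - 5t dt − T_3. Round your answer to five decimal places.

-7.30613

Exact integral: ∫_1^3.5 f(t) dt ≈ 153.4635417.
T_3 ≈ 160.7696759.
Error ≈ 153.4635417 − 160.7696759 ≈ -7.30613.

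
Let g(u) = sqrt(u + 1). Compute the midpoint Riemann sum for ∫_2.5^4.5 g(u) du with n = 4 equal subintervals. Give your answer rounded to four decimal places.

4.2344

Δu = (4.5 − 2.5)/4 = 0.5.
Midpoints: 2.75, 3.25, 3.75, 4.25.
g(2.75) ≈ 1.9365, g(3.25) ≈ 2.0616, g(3.75) ≈ 2.1794, g(4.25) ≈ 2.2913.
Sum = Δu · [g(2.75) + g(3.25) + g(3.75) + g(4.25)].
Sum ≈ 4.2344.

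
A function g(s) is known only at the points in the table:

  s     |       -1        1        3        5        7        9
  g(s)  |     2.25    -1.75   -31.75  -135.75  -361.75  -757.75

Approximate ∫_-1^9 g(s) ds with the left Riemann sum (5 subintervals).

Δs = 2.
Sum = 2·[2.25 + (-1.75) + (-31.75) + (-135.75) + (-361.75)] = -1057.5.

-1057.5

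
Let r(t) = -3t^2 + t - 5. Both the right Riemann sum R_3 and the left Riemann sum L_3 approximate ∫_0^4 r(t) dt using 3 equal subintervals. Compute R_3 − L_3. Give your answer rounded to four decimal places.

R_3 ≈ -108.888889.
L_3 ≈ -50.222222.
R_3 − L_3 ≈ -58.6667.

-58.6667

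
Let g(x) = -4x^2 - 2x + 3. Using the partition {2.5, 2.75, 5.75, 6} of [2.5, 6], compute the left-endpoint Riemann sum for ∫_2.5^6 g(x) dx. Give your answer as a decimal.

-140.1875

Subinterval widths: 0.25, 3, 0.25.
Left endpoints: 2.5, 2.75, 5.75.
g(2.5) = -27, g(2.75) = -32.75, g(5.75) = -140.75.
Sum = Σ Δx_i · g(x_i).
Sum = -140.1875.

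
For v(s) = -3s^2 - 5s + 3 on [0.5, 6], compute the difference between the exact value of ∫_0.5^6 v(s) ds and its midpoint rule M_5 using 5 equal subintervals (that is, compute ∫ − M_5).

-1.66375

Exact integral: ∫_0.5^6 v(s) ds = -288.75.
M_5 = -287.08625.
Error = -288.75 − (-287.08625) = -1.66375.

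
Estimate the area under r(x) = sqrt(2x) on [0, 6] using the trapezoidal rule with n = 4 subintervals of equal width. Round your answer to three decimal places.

Δx = (6 − 0)/4 = 1.5.
r(0) ≈ 0.000, r(1.5) ≈ 1.732, r(3) ≈ 2.449, r(4.5) ≈ 3.000, r(6) ≈ 3.464.
T_4 = (Δx/2)·[r(x_0) + 2r(x_1) + 2r(x_2) + 2r(x_3) + r(x_4)].
Sum ≈ 13.370.

13.370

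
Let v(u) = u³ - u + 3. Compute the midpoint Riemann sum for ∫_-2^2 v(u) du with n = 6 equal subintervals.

12

Δu = (2 − (-2))/6 = 2/3.
Midpoints: -5/3, -1, -1/3, 1/3, 1, 5/3.
v(-5/3) = 1/27, v(-1) = 3, v(-1/3) = 89/27, v(1/3) = 73/27, v(1) = 3, v(5/3) = 161/27.
Sum = Δu · [v(-5/3) + v(-1) + v(-1/3) + ...].
Sum = 12.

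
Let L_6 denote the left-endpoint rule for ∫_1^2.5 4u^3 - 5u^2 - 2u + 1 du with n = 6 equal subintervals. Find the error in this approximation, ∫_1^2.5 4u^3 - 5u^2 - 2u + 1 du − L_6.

Exact integral: ∫_1^2.5 f(u) du = 9.9375.
L_6 = 6.53125.
Error = 9.9375 − 6.53125 = 3.40625.

3.40625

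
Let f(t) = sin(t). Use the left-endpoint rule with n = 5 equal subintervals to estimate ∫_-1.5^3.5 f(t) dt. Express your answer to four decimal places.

0.5985

Δt = (3.5 − (-1.5))/5 = 1.
Left endpoints: -1.5, -0.5, 0.5, 1.5, 2.5.
f(-1.5) ≈ -0.9975, f(-0.5) ≈ -0.4794, f(0.5) ≈ 0.4794, f(1.5) ≈ 0.9975, f(2.5) ≈ 0.5985.
Sum = Δt · [f(-1.5) + f(-0.5) + f(0.5) + f(1.5) + f(2.5)].
Sum ≈ 0.5985.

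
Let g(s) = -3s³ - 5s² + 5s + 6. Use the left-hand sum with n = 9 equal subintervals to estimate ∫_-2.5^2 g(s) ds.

Δs = (2 − (-2.5))/9 = 0.5.
Left endpoints: -2.5, -2, -1.5, -1, -0.5, 0, 0.5, 1, 1.5.
g(-2.5) = 9.125, g(-2) = 0, g(-1.5) = -2.625, g(-1) = -1, g(-0.5) = 2.625, g(0) = 6, g(0.5) = 6.875, g(1) = 3, g(1.5) = -7.875.
Sum = Δs · [g(-2.5) + g(-2) + g(-1.5) + ...].
Sum = 8.0625.

8.0625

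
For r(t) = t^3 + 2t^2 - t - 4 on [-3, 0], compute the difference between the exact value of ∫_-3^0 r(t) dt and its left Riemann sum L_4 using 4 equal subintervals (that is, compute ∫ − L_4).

2.953125

Exact integral: ∫_-3^0 r(t) dt = -9.75.
L_4 = -12.703125.
Error = -9.75 − (-12.703125) = 2.953125.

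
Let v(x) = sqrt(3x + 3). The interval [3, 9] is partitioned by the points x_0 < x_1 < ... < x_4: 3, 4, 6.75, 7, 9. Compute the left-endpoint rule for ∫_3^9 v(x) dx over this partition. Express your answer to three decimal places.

25.118

Subinterval widths: 1, 2.75, 0.25, 2.
Left endpoints: 3, 4, 6.75, 7.
v(3) ≈ 3.464, v(4) ≈ 3.873, v(6.75) ≈ 4.822, v(7) ≈ 4.899.
Sum = Σ Δx_i · v(x_i).
Sum ≈ 25.118.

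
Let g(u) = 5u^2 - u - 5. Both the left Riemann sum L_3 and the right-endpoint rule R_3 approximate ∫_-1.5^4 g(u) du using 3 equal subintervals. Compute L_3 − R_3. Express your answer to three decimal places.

-115.958

L_3 ≈ 35.34259.
R_3 ≈ 151.30093.
L_3 − R_3 ≈ -115.958.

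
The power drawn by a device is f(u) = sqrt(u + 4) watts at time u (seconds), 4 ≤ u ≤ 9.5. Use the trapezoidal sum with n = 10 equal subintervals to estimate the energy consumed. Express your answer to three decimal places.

Δu = (9.5 − 4)/10 = 0.55.
f(4) ≈ 2.828, f(4.55) ≈ 2.924, f(5.1) ≈ 3.017, f(5.65) ≈ 3.106, f(6.2) ≈ 3.194, f(6.75) ≈ 3.279, f(7.3) ≈ 3.362, f(7.85) ≈ 3.442, f(8.4) ≈ 3.521, f(8.95) ≈ 3.599, f(9.5) ≈ 3.674.
T_10 = (Δu/2)·[f(u_0) + 2f(u_1) + ... + 2f(u_{9}) + f(u_10)].
Sum ≈ 17.982.

17.982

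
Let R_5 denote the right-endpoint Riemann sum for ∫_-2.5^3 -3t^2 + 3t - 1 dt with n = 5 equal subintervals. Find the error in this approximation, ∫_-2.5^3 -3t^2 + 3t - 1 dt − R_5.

Exact integral: ∫_-2.5^3 f(t) dt = -44.
R_5 = -42.79.
Error = -44 − (-42.79) = -1.21.

-1.21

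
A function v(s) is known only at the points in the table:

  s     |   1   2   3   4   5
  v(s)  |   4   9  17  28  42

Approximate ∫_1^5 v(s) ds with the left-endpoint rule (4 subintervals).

58

Δs = 1.
Sum = 1·[4 + 9 + 17 + 28] = 58.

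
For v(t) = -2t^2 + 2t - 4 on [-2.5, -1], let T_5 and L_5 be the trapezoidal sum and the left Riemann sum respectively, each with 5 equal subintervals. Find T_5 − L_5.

T_5 = -21.045.
L_5 = -23.07.
T_5 − L_5 = 2.025.

2.025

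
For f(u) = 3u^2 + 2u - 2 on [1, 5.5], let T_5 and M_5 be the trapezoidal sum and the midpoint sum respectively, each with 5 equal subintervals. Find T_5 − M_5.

2.73375

T_5 = 187.4475.
M_5 = 184.71375.
T_5 − M_5 = 2.73375.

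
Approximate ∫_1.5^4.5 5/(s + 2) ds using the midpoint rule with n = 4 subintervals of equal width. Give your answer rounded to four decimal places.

Δs = (4.5 − 1.5)/4 = 0.75.
Midpoints: 1.875, 2.625, 3.375, 4.125.
f(1.875) = 40/31, f(2.625) = 40/37, f(3.375) = 40/43, f(4.125) = 40/49.
Sum = Δs · [f(1.875) + f(2.625) + f(3.375) + f(4.125)].
Sum ≈ 3.0885.

3.0885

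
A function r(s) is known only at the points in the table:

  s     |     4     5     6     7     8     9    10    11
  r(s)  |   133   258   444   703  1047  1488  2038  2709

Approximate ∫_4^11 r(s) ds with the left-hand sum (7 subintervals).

Δs = 1.
Sum = 1·[133 + 258 + 444 + 703 + 1047 + 1488 + 2038] = 6111.

6111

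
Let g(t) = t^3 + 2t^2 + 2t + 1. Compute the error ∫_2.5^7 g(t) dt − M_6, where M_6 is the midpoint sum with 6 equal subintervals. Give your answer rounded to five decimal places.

Exact integral: ∫_2.5^7 g(t) dt = 855.984375.
M_6 ≈ 852.5566406.
Error ≈ 855.984375 − 852.5566406 ≈ 3.42773.

3.42773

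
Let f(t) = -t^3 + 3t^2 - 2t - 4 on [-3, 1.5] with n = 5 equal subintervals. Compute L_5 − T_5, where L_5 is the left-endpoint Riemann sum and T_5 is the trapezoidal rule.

26.83125

L_5 = 68.13.
T_5 = 41.29875.
L_5 − T_5 = 26.83125.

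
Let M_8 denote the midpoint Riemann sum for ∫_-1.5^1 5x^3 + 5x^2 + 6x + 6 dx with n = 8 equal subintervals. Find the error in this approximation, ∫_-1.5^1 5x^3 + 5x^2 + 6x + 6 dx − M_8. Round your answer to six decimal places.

Exact integral: ∫_-1.5^1 f(x) dx ≈ 13.46354167.
M_8 ≈ 13.43811035.
Error ≈ 13.46354167 − 13.43811035 ≈ 0.025431.

0.025431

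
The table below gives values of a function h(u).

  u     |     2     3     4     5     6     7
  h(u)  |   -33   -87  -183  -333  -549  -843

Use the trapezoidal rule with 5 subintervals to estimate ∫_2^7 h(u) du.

Δu = 1.
T_5 = (1/2)·[(-33) + 2·(-87) + 2·(-183) + 2·(-333) + 2·(-549) + (-843)] = -1590.

-1590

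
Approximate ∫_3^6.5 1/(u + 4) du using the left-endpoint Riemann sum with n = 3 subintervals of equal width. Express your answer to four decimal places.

Δu = (6.5 − 3)/3 = 7/6.
Left endpoints: 3, 25/6, 16/3.
f(3) = 1/7, f(25/6) = 6/49, f(16/3) = 3/28.
Sum = Δu · [f(3) + f(25/6) + f(16/3)].
Sum ≈ 0.4345.

0.4345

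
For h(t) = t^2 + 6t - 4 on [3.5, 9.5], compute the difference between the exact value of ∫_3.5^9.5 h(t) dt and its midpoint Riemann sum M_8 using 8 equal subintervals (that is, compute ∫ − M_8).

Exact integral: ∫_3.5^9.5 h(t) dt = 481.5.
M_8 = 481.21875.
Error = 481.5 − 481.21875 = 0.28125.

0.28125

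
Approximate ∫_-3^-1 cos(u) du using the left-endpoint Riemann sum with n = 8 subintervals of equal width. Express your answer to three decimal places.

-0.888

Δu = (-1 − (-3))/8 = 0.25.
Left endpoints: -3, -2.75, -2.5, -2.25, -2, -1.75, -1.5, -1.25.
f(-3) ≈ -0.990, f(-2.75) ≈ -0.924, f(-2.5) ≈ -0.801, f(-2.25) ≈ -0.628, f(-2) ≈ -0.416, f(-1.75) ≈ -0.178, f(-1.5) ≈ 0.071, f(-1.25) ≈ 0.315.
Sum = Δu · [f(-3) + f(-2.75) + f(-2.5) + ...].
Sum ≈ -0.888.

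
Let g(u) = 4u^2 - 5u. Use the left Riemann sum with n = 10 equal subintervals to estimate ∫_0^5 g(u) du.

Δu = (5 − 0)/10 = 0.5.
Left endpoints: 0, 0.5, 1, 1.5, 2, 2.5, 3, 3.5, 4, 4.5.
g(0) = 0, g(0.5) = -1.5, g(1) = -1, g(1.5) = 1.5, g(2) = 6, g(2.5) = 12.5, g(3) = 21, g(3.5) = 31.5, g(4) = 44, g(4.5) = 58.5.
Sum = Δu · [g(0) + g(0.5) + g(1) + ...].
Sum = 86.25.

86.25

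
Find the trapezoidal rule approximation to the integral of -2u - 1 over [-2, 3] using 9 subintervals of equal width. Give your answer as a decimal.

-10

Δu = (3 − (-2))/9 = 5/9.
f(-2) = 3, f(-13/9) = 17/9, f(-8/9) = 7/9, f(-1/3) = -1/3, f(2/9) = -13/9, f(7/9) = -23/9, f(4/3) = -11/3, f(17/9) = -43/9, f(22/9) = -53/9, f(3) = -7.
T_9 = (Δu/2)·[f(u_0) + 2f(u_1) + ... + 2f(u_{8}) + f(u_9)].
Sum = -10.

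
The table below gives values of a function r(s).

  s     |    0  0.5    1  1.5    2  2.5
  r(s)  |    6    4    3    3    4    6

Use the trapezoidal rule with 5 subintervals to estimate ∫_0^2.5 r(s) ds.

10

Δs = 0.5.
T_5 = (0.5/2)·[6 + 2·4 + 2·3 + 2·3 + 2·4 + 6] = 10.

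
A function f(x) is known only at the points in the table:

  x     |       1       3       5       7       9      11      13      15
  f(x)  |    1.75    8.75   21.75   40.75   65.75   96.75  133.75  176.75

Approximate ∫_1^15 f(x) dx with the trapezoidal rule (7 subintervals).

913.5

Δx = 2.
T_7 = (2/2)·[1.75 + 2·8.75 + 2·21.75 + 2·40.75 + 2·65.75 + 2·96.75 + 2·133.75 + 176.75] = 913.5.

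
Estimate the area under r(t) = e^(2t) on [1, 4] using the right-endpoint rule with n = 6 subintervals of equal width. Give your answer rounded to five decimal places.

2352.05839

Δt = (4 − 1)/6 = 0.5.
Right endpoints: 1.5, 2, 2.5, 3, 3.5, 4.
r(1.5) ≈ 20.08554, r(2) ≈ 54.59815, r(2.5) ≈ 148.41316, r(3) ≈ 403.42879, r(3.5) ≈ 1096.63316, r(4) ≈ 2980.95799.
Sum = Δt · [r(1.5) + r(2) + r(2.5) + ...].
Sum ≈ 2352.05839.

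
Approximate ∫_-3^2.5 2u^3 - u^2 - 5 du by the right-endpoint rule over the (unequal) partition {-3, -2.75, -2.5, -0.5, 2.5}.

Subinterval widths: 0.25, 0.25, 2, 3.
Right endpoints: -2.75, -2.5, -0.5, 2.5.
f(-2.75) = -54.15625, f(-2.5) = -42.5, f(-0.5) = -5.5, f(2.5) = 20.
Sum = Σ Δu_i · f(u_i).
Sum = 24.8359375.

24.8359375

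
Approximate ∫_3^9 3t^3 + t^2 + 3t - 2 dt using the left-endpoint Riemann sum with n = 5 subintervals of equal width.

Δt = (9 − 3)/5 = 1.2.
Left endpoints: 3, 4.2, 5.4, 6.6, 7.8.
f(3) = 97, f(4.2) = 250.504, f(5.4) = 515.752, f(6.6) = 923.848, f(7.8) = 1505.896.
Sum = Δt · [f(3) + f(4.2) + f(5.4) + f(6.6) + f(7.8)].
Sum = 3951.6.

3951.6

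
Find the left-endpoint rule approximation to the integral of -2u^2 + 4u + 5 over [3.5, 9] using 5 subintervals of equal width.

Δu = (9 − 3.5)/5 = 1.1.
Left endpoints: 3.5, 4.6, 5.7, 6.8, 7.9.
f(3.5) = -5.5, f(4.6) = -18.92, f(5.7) = -37.18, f(6.8) = -60.28, f(7.9) = -88.22.
Sum = Δu · [f(3.5) + f(4.6) + f(5.7) + f(6.8) + f(7.9)].
Sum = -231.11.

-231.11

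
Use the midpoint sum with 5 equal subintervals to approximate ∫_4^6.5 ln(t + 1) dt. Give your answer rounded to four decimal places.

4.5653

Δt = (6.5 − 4)/5 = 0.5.
Midpoints: 4.25, 4.75, 5.25, 5.75, 6.25.
f(4.25) ≈ 1.6582, f(4.75) ≈ 1.7492, f(5.25) ≈ 1.8326, f(5.75) ≈ 1.9095, f(6.25) ≈ 1.9810.
Sum = Δt · [f(4.25) + f(4.75) + f(5.25) + f(5.75) + f(6.25)].
Sum ≈ 4.5653.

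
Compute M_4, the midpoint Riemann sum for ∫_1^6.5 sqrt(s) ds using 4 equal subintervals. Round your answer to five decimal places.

Δs = (6.5 − 1)/4 = 1.375.
Midpoints: 1.6875, 3.0625, 4.4375, 5.8125.
f(1.6875) ≈ 1.29904, f(3.0625) ≈ 1.75000, f(4.4375) ≈ 2.10654, f(5.8125) ≈ 2.41091.
Sum = Δs · [f(1.6875) + f(3.0625) + f(4.4375) + f(5.8125)].
Sum ≈ 10.40392.

10.40392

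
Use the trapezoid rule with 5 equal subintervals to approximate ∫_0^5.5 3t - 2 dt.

Δt = (5.5 − 0)/5 = 1.1.
f(0) = -2, f(1.1) = 1.3, f(2.2) = 4.6, f(3.3) = 7.9, f(4.4) = 11.2, f(5.5) = 14.5.
T_5 = (Δt/2)·[f(t_0) + 2f(t_1) + ... + 2f(t_{4}) + f(t_5)].
Sum = 34.375.

34.375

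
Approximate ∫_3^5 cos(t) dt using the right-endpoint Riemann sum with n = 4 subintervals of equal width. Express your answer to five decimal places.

Δt = (5 − 3)/4 = 0.5.
Right endpoints: 3.5, 4, 4.5, 5.
f(3.5) ≈ -0.93646, f(4) ≈ -0.65364, f(4.5) ≈ -0.21080, f(5) ≈ 0.28366.
Sum = Δt · [f(3.5) + f(4) + f(4.5) + f(5)].
Sum ≈ -0.75862.

-0.75862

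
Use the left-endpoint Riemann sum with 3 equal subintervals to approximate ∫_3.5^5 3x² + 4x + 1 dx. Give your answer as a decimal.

98.25

Δx = (5 − 3.5)/3 = 0.5.
Left endpoints: 3.5, 4, 4.5.
f(3.5) = 51.75, f(4) = 65, f(4.5) = 79.75.
Sum = Δx · [f(3.5) + f(4) + f(4.5)].
Sum = 98.25.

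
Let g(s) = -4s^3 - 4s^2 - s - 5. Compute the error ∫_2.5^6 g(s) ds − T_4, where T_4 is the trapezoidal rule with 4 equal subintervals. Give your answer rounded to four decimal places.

Exact integral: ∫_2.5^6 g(s) ds ≈ -1556.479167.
T_4 = -1581.04296875.
Error ≈ -1556.479167 − (-1581.04296875) ≈ 24.5638.

24.5638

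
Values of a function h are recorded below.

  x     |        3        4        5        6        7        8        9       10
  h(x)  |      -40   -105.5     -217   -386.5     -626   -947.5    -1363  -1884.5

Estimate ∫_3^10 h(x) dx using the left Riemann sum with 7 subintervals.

Δx = 1.
Sum = 1·[(-40) + (-105.5) + (-217) + (-386.5) + (-626) + (-947.5) + (-1363)] = -3685.5.

-3685.5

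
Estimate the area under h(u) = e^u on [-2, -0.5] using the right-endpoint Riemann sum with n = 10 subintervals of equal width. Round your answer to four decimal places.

Δu = (-0.5 − (-2))/10 = 0.15.
Right endpoints: -1.85, -1.7, -1.55, -1.4, -1.25, -1.1, -0.95, -0.8, -0.65, -0.5.
h(-1.85) ≈ 0.1572, h(-1.7) ≈ 0.1827, h(-1.55) ≈ 0.2122, h(-1.4) ≈ 0.2466, h(-1.25) ≈ 0.2865, h(-1.1) ≈ 0.3329, h(-0.95) ≈ 0.3867, h(-0.8) ≈ 0.4493, h(-0.65) ≈ 0.5220, h(-0.5) ≈ 0.6065.
Sum = Δu · [h(-1.85) + h(-1.7) + h(-1.55) + ...].
Sum ≈ 0.5074.

0.5074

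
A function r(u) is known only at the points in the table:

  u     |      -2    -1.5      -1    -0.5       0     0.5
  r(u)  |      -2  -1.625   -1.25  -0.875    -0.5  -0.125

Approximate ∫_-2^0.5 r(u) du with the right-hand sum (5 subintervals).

Δu = 0.5.
Sum = 0.5·[(-1.625) + (-1.25) + (-0.875) + (-0.5) + (-0.125)] = -2.1875.

-2.1875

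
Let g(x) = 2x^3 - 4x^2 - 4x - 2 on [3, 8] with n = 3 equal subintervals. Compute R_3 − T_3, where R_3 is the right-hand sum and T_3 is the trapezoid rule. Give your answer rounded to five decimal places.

608.33333

R_3 ≈ 1916.2962963.
T_3 ≈ 1307.9629630.
R_3 − T_3 ≈ 608.33333.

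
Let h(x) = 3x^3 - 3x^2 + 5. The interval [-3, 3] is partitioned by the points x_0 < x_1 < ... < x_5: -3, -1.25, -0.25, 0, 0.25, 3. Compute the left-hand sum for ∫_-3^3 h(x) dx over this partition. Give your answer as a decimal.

Subinterval widths: 1.75, 1, 0.25, 0.25, 2.75.
Left endpoints: -3, -1.25, -0.25, 0, 0.25.
h(-3) = -103, h(-1.25) = -5.546875, h(-0.25) = 4.765625, h(0) = 5, h(0.25) = 4.859375.
Sum = Σ Δx_i · h(x_i).
Sum = -169.9921875.

-169.9921875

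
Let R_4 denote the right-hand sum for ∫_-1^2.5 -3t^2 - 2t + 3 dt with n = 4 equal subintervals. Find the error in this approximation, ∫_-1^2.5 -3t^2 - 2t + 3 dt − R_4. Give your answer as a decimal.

11.29296875

Exact integral: ∫_-1^2.5 f(t) dt = -11.375.
R_4 = -22.66796875.
Error = -11.375 − (-22.66796875) = 11.29296875.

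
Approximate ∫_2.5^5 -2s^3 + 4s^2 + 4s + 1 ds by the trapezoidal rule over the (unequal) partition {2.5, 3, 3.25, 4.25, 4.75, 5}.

Subinterval widths: 0.5, 0.25, 1, 0.5, 0.25.
f(2.5) = 4.75, f(3) = -5, f(3.25) = -12.40625, f(4.25) = -63.28125, f(4.75) = -104.09375, f(5) = -129.
On each subinterval the trapezoid contributes (Δs_i/2)·[f(s_{i-1}) + f(s_i)].
Sum = -111.0625.

-111.0625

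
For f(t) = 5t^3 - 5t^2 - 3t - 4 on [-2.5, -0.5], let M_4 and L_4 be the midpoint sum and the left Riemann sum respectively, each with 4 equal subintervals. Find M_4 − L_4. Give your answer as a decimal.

M_4 = -72.4375.
L_4 = -101.25.
M_4 − L_4 = 28.8125.

28.8125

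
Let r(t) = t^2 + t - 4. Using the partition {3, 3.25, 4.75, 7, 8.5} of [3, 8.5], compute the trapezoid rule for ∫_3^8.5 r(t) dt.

Subinterval widths: 0.25, 1.5, 2.25, 1.5.
r(3) = 8, r(3.25) = 9.8125, r(4.75) = 23.3125, r(7) = 52, r(8.5) = 76.75.
On each subinterval the trapezoid contributes (Δt_i/2)·[r(t_{i-1}) + r(t_i)].
Sum = 208.359375.

208.359375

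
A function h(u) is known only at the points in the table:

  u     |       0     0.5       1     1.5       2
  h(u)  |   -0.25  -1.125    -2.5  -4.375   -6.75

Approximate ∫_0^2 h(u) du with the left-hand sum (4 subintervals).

Δu = 0.5.
Sum = 0.5·[(-0.25) + (-1.125) + (-2.5) + (-4.375)] = -4.125.

-4.125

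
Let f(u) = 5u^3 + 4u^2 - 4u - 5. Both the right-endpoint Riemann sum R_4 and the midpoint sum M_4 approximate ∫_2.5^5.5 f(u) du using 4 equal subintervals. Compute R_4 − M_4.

R_4 = 1565.15625.
M_4 = 1224.
R_4 − M_4 = 341.15625.

341.15625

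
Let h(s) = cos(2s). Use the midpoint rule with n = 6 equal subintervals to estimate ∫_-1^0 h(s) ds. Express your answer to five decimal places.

Δs = (0 − (-1))/6 = 1/6.
Midpoints: -11/12, -0.75, -7/12, -5/12, -0.25, -1/12.
h(-11/12) ≈ -0.25953, h(-0.75) ≈ 0.07074, h(-7/12) ≈ 0.39322, h(-5/12) ≈ 0.67241, h(-0.25) ≈ 0.87758, h(-1/12) ≈ 0.98614.
Sum = Δs · [h(-11/12) + h(-0.75) + h(-7/12) + ...].
Sum ≈ 0.45676.

0.45676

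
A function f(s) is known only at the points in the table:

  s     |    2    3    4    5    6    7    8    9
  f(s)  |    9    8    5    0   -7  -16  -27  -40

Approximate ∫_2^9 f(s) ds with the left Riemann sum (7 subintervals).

-28

Δs = 1.
Sum = 1·[9 + 8 + 5 + 0 + (-7) + (-16) + (-27)] = -28.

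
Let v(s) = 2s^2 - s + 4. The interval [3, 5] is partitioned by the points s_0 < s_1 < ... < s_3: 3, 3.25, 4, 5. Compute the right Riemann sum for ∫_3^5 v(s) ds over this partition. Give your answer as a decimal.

Subinterval widths: 0.25, 0.75, 1.
Right endpoints: 3.25, 4, 5.
v(3.25) = 21.875, v(4) = 32, v(5) = 49.
Sum = Σ Δs_i · v(s_i).
Sum = 78.46875.

78.46875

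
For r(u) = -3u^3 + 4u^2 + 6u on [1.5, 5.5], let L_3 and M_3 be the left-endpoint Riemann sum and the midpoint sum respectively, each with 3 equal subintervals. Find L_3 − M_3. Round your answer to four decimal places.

L_3 ≈ -178.425926.
M_3 ≈ -364.870370.
L_3 − M_3 ≈ 186.4444.

186.4444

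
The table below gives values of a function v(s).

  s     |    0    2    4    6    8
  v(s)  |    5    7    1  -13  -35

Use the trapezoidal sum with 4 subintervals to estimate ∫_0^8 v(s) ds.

Δs = 2.
T_4 = (2/2)·[5 + 2·7 + 2·1 + 2·(-13) + (-35)] = -40.

-40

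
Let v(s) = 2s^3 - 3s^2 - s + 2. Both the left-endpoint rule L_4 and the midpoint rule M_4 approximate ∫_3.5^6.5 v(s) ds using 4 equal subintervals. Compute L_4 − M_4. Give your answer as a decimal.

-127.546875

L_4 = 445.40625.
M_4 = 572.953125.
L_4 − M_4 = -127.546875.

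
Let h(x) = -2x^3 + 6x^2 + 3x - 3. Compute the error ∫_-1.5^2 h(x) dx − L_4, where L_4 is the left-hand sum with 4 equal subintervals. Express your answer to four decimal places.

-2.7754

Exact integral: ∫_-1.5^2 h(x) dx = 9.40625.
L_4 ≈ 12.181641.
Error ≈ 9.40625 − 12.181641 ≈ -2.7754.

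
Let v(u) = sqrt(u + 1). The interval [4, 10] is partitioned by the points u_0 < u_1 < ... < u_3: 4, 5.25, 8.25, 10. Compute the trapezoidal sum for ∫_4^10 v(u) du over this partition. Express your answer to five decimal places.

Subinterval widths: 1.25, 3, 1.75.
v(4) ≈ 2.23607, v(5.25) ≈ 2.50000, v(8.25) ≈ 3.04138, v(10) ≈ 3.31662.
On each subinterval the trapezoid contributes (Δu_i/2)·[v(u_{i-1}) + v(u_i)].
Sum ≈ 16.83537.

16.83537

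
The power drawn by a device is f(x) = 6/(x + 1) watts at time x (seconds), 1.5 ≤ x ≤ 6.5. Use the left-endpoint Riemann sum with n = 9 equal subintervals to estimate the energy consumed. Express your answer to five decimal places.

7.05795

Δx = (6.5 − 1.5)/9 = 5/9.
Left endpoints: 1.5, 37/18, 47/18, 19/6, 67/18, 77/18, 29/6, 97/18, 107/18.
f(1.5) = 2.4, f(37/18) = 108/55, f(47/18) = 108/65, f(19/6) = 1.44, f(67/18) = 108/85, f(77/18) = 108/95, f(29/6) = 36/35, f(97/18) = 108/115, f(107/18) = 0.864.
Sum = Δx · [f(1.5) + f(37/18) + f(47/18) + ...].
Sum ≈ 7.05795.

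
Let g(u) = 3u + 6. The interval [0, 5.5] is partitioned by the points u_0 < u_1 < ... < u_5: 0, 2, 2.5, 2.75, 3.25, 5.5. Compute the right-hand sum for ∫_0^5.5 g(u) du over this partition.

92.8125

Subinterval widths: 2, 0.5, 0.25, 0.5, 2.25.
Right endpoints: 2, 2.5, 2.75, 3.25, 5.5.
g(2) = 12, g(2.5) = 13.5, g(2.75) = 14.25, g(3.25) = 15.75, g(5.5) = 22.5.
Sum = Σ Δu_i · g(u_i).
Sum = 92.8125.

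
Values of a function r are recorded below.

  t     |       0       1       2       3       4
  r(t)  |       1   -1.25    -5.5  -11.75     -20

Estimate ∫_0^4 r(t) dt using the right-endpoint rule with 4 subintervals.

-38.5

Δt = 1.
Sum = 1·[(-1.25) + (-5.5) + (-11.75) + (-20)] = -38.5.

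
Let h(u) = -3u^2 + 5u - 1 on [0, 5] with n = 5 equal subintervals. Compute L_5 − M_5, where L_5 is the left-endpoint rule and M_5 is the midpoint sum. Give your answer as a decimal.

L_5 = -45.
M_5 = -66.25.
L_5 − M_5 = 21.25.

21.25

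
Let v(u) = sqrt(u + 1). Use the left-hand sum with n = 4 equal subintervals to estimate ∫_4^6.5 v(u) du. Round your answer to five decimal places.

Δu = (6.5 − 4)/4 = 0.625.
Left endpoints: 4, 4.625, 5.25, 5.875.
v(4) ≈ 2.23607, v(4.625) ≈ 2.37171, v(5.25) ≈ 2.50000, v(5.875) ≈ 2.62202.
Sum = Δu · [v(4) + v(4.625) + v(5.25) + v(5.875)].
Sum ≈ 6.08112.

6.08112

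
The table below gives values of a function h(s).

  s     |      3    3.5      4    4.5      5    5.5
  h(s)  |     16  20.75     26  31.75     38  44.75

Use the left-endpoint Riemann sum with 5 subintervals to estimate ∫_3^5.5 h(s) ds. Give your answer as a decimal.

66.25

Δs = 0.5.
Sum = 0.5·[16 + 20.75 + 26 + 31.75 + 38] = 66.25.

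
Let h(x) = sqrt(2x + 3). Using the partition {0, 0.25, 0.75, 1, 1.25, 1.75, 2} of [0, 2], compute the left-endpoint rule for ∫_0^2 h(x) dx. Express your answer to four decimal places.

Subinterval widths: 0.25, 0.5, 0.25, 0.25, 0.5, 0.25.
Left endpoints: 0, 0.25, 0.75, 1, 1.25, 1.75.
h(0) ≈ 1.7321, h(0.25) ≈ 1.8708, h(0.75) ≈ 2.1213, h(1) ≈ 2.2361, h(1.25) ≈ 2.3452, h(1.75) ≈ 2.5495.
Sum = Σ Δx_i · h(x_i).
Sum ≈ 4.2678.

4.2678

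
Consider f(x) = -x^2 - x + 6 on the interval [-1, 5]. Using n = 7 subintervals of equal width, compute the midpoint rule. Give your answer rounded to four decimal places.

Δx = (5 − (-1))/7 = 6/7.
Midpoints: -4/7, 2/7, 8/7, 2, 20/7, 26/7, 32/7.
f(-4/7) = 306/49, f(2/7) = 276/49, f(8/7) = 174/49, f(2) = 0, f(20/7) = -246/49, f(26/7) = -564/49, f(32/7) = -954/49.
Sum = Δx · [f(-4/7) + f(2/7) + f(8/7) + ...].
Sum ≈ -17.6327.

-17.6327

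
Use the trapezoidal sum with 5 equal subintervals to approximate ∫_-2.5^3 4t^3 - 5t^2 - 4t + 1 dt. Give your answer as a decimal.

-31.3225

Δt = (3 − (-2.5))/5 = 1.1.
f(-2.5) = -82.75, f(-1.4) = -14.176, f(-0.3) = 1.642, f(0.8) = -3.352, f(1.9) = 2.786, f(3) = 52.
T_5 = (Δt/2)·[f(t_0) + 2f(t_1) + ... + 2f(t_{4}) + f(t_5)].
Sum = -31.3225.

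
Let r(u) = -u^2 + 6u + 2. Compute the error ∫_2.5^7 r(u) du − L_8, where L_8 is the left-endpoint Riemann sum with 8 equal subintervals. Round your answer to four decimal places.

Exact integral: ∫_2.5^7 r(u) du = 28.125.
L_8 ≈ 32.317383.
Error ≈ 28.125 − 32.317383 ≈ -4.1924.

-4.1924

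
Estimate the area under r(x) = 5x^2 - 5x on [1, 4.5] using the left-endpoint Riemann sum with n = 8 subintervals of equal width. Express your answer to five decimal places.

85.41504

Δx = (4.5 − 1)/8 = 0.4375.
Left endpoints: 1, 1.4375, 1.875, 2.3125, 2.75, 3.1875, 3.625, 4.0625.
r(1) = 0, r(1.4375) = 3.14453125, r(1.875) = 8.203125, r(2.3125) = 15.17578125, r(2.75) = 24.0625, r(3.1875) = 34.86328125, r(3.625) = 47.578125, r(4.0625) = 62.20703125.
Sum = Δx · [r(1) + r(1.4375) + r(1.875) + ...].
Sum ≈ 85.41504.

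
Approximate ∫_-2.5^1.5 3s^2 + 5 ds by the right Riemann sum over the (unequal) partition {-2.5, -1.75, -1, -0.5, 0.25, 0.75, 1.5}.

Subinterval widths: 0.75, 0.75, 0.5, 0.75, 0.5, 0.75.
Right endpoints: -1.75, -1, -0.5, 0.25, 0.75, 1.5.
f(-1.75) = 14.1875, f(-1) = 8, f(-0.5) = 5.75, f(0.25) = 5.1875, f(0.75) = 6.6875, f(1.5) = 11.75.
Sum = Σ Δs_i · f(s_i).
Sum = 35.5625.

35.5625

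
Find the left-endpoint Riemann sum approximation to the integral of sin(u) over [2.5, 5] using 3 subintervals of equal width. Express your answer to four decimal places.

Δu = (5 − 2.5)/3 = 5/6.
Left endpoints: 2.5, 10/3, 25/6.
f(2.5) ≈ 0.5985, f(10/3) ≈ -0.1906, f(25/6) ≈ -0.8548.
Sum = Δu · [f(2.5) + f(10/3) + f(25/6)].
Sum ≈ -0.3724.

-0.3724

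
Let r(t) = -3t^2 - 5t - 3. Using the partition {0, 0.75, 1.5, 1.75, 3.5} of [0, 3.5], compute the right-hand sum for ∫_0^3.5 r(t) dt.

Subinterval widths: 0.75, 0.75, 0.25, 1.75.
Right endpoints: 0.75, 1.5, 1.75, 3.5.
r(0.75) = -8.4375, r(1.5) = -17.25, r(1.75) = -20.9375, r(3.5) = -57.25.
Sum = Σ Δt_i · r(t_i).
Sum = -124.6875.

-124.6875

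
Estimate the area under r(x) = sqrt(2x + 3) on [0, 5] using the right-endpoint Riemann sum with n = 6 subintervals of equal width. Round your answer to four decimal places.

Δx = (5 − 0)/6 = 5/6.
Right endpoints: 5/6, 5/3, 2.5, 10/3, 25/6, 5.
r(5/6) ≈ 2.1602, r(5/3) ≈ 2.5166, r(2.5) ≈ 2.8284, r(10/3) ≈ 3.1091, r(25/6) ≈ 3.3665, r(5) ≈ 3.6056.
Sum = Δx · [r(5/6) + r(5/3) + r(2.5) + ...].
Sum ≈ 14.6554.

14.6554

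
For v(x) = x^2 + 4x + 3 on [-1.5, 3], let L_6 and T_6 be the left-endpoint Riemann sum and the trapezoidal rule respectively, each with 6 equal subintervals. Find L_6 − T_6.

L_6 = 28.265625.
T_6 = 37.546875.
L_6 − T_6 = -9.28125.

-9.28125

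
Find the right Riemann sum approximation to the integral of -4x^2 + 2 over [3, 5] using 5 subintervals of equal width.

-139.68

Δx = (5 − 3)/5 = 0.4.
Right endpoints: 3.4, 3.8, 4.2, 4.6, 5.
f(3.4) = -44.24, f(3.8) = -55.76, f(4.2) = -68.56, f(4.6) = -82.64, f(5) = -98.
Sum = Δx · [f(3.4) + f(3.8) + f(4.2) + f(4.6) + f(5)].
Sum = -139.68.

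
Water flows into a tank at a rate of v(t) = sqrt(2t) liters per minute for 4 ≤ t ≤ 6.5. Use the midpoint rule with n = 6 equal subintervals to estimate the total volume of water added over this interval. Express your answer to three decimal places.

Δt = (6.5 − 4)/6 = 5/12.
Midpoints: 101/24, 4.625, 121/24, 131/24, 5.875, 151/24.
v(101/24) ≈ 2.901, v(4.625) ≈ 3.041, v(121/24) ≈ 3.175, v(131/24) ≈ 3.304, v(5.875) ≈ 3.428, v(151/24) ≈ 3.547.
Sum = Δt · [v(101/24) + v(4.625) + v(121/24) + ...].
Sum ≈ 8.082.

8.082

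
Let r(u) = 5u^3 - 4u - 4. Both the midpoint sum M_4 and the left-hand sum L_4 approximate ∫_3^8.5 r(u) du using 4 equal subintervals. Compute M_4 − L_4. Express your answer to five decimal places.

M_4 ≈ 6200.5893555.
L_4 ≈ 4421.6884766.
M_4 − L_4 ≈ 1778.90088.

1778.90088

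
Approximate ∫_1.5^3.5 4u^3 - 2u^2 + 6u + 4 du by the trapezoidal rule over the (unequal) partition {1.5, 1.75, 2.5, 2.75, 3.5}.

160.9375

Subinterval widths: 0.25, 0.75, 0.25, 0.75.
f(1.5) = 22, f(1.75) = 29.8125, f(2.5) = 69, f(2.75) = 88.5625, f(3.5) = 172.
On each subinterval the trapezoid contributes (Δu_i/2)·[f(u_{i-1}) + f(u_i)].
Sum = 160.9375.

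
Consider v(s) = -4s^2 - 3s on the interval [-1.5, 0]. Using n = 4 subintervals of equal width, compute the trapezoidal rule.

Δs = (0 − (-1.5))/4 = 0.375.
v(-1.5) = -4.5, v(-1.125) = -1.6875, v(-0.75) = 0, v(-0.375) = 0.5625, v(0) = 0.
T_4 = (Δs/2)·[v(s_0) + 2v(s_1) + 2v(s_2) + 2v(s_3) + v(s_4)].
Sum = -1.265625.

-1.265625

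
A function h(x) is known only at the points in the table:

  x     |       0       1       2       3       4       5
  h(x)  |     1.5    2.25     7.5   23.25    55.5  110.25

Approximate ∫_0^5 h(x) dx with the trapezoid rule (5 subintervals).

144.375

Δx = 1.
T_5 = (1/2)·[1.5 + 2·2.25 + 2·7.5 + 2·23.25 + 2·55.5 + 110.25] = 144.375.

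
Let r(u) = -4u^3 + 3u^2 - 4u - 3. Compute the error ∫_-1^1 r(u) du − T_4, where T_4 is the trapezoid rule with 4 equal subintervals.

Exact integral: ∫_-1^1 r(u) du = -4.
T_4 = -3.75.
Error = -4 − (-3.75) = -0.25.

-0.25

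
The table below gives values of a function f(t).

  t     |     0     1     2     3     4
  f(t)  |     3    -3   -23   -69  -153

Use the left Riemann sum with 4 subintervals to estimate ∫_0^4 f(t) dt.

Δt = 1.
Sum = 1·[3 + (-3) + (-23) + (-69)] = -92.

-92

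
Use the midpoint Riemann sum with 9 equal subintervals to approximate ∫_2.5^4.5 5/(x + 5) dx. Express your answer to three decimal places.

Δx = (4.5 − 2.5)/9 = 2/9.
Midpoints: 47/18, 17/6, 55/18, 59/18, 3.5, 67/18, 71/18, 25/6, 79/18.
f(47/18) = 90/137, f(17/6) = 30/47, f(55/18) = 18/29, f(59/18) = 90/149, f(3.5) = 10/17, f(67/18) = 90/157, f(71/18) = 90/161, f(25/6) = 6/11, f(79/18) = 90/169.
Sum = Δx · [f(47/18) + f(17/6) + f(55/18) + ...].
Sum ≈ 1.182.

1.182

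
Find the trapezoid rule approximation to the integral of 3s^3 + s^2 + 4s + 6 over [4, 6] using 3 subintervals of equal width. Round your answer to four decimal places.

Δs = (6 − 4)/3 = 2/3.
f(4) = 230, f(14/3) = 1054/3, f(16/3) = 4598/9, f(6) = 714.
T_3 = (Δs/2)·[f(s_0) + 2f(s_1) + 2f(s_2) + f(s_3)].
Sum ≈ 889.4815.

889.4815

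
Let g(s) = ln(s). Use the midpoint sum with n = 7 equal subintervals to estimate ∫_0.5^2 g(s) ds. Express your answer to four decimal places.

Δs = (2 − 0.5)/7 = 3/14.
Midpoints: 17/28, 23/28, 29/28, 1.25, 41/28, 47/28, 53/28.
g(17/28) ≈ -0.4990, g(23/28) ≈ -0.1967, g(29/28) ≈ 0.0351, g(1.25) ≈ 0.2231, g(41/28) ≈ 0.3814, g(47/28) ≈ 0.5179, g(53/28) ≈ 0.6381.
Sum = Δs · [g(17/28) + g(23/28) + g(29/28) + ...].
Sum ≈ 0.2357.

0.2357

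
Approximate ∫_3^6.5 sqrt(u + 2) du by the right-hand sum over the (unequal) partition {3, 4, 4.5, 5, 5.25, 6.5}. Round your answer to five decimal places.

9.36461

Subinterval widths: 1, 0.5, 0.5, 0.25, 1.25.
Right endpoints: 4, 4.5, 5, 5.25, 6.5.
f(4) ≈ 2.44949, f(4.5) ≈ 2.54951, f(5) ≈ 2.64575, f(5.25) ≈ 2.69258, f(6.5) ≈ 2.91548.
Sum = Σ Δu_i · f(u_i).
Sum ≈ 9.36461.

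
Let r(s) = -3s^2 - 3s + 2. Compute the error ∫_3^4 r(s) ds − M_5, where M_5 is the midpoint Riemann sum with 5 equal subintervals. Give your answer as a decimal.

-0.01

Exact integral: ∫_3^4 r(s) ds = -45.5.
M_5 = -45.49.
Error = -45.5 − (-45.49) = -0.01.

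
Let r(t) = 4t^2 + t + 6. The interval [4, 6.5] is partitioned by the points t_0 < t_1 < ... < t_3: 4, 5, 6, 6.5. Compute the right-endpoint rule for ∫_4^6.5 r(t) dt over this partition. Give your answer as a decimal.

Subinterval widths: 1, 1, 0.5.
Right endpoints: 5, 6, 6.5.
r(5) = 111, r(6) = 156, r(6.5) = 181.5.
Sum = Σ Δt_i · r(t_i).
Sum = 357.75.

357.75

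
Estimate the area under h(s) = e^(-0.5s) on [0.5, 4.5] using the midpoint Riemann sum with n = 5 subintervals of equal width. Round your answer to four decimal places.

Δs = (4.5 − 0.5)/5 = 0.8.
Midpoints: 0.9, 1.7, 2.5, 3.3, 4.1.
h(0.9) ≈ 0.6376, h(1.7) ≈ 0.4274, h(2.5) ≈ 0.2865, h(3.3) ≈ 0.1920, h(4.1) ≈ 0.1287.
Sum = Δs · [h(0.9) + h(1.7) + h(2.5) + h(3.3) + h(4.1)].
Sum ≈ 1.3379.

1.3379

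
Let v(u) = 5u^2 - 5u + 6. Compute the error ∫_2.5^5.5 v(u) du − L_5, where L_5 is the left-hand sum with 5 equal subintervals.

Exact integral: ∫_2.5^5.5 v(u) du = 209.25.
L_5 = 178.65.
Error = 209.25 − 178.65 = 30.6.

30.6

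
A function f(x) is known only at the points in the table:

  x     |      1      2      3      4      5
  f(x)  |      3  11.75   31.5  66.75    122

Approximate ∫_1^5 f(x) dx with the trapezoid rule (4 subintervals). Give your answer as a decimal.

172.5

Δx = 1.
T_4 = (1/2)·[3 + 2·11.75 + 2·31.5 + 2·66.75 + 122] = 172.5.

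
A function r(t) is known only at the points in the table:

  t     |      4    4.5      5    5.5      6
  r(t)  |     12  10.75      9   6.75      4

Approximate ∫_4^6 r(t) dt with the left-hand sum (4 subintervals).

19.25

Δt = 0.5.
Sum = 0.5·[12 + 10.75 + 9 + 6.75] = 19.25.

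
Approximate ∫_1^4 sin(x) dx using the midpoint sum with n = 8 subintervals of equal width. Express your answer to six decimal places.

Δx = (4 − 1)/8 = 0.375.
Midpoints: 1.1875, 1.5625, 1.9375, 2.3125, 2.6875, 3.0625, 3.4375, 3.8125.
f(1.1875) ≈ 0.927437, f(1.5625) ≈ 0.999966, f(1.9375) ≈ 0.933514, f(2.3125) ≈ 0.737319, f(2.6875) ≈ 0.438647, f(3.0625) ≈ 0.079010, f(3.4375) ≈ -0.291608, f(3.8125) ≈ -0.621697.
Sum = Δx · [f(1.1875) + f(1.5625) + f(1.9375) + ...].
Sum ≈ 1.200971.

1.200971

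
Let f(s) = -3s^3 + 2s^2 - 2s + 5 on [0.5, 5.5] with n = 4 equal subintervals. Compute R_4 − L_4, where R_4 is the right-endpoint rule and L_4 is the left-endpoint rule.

-560.9375

R_4 = -893.4375.
L_4 = -332.5.
R_4 − L_4 = -560.9375.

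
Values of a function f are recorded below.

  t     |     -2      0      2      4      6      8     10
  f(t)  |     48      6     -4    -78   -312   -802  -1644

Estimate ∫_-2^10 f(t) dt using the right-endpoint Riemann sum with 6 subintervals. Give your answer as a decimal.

-5668

Δt = 2.
Sum = 2·[6 + (-4) + (-78) + (-312) + (-802) + (-1644)] = -5668.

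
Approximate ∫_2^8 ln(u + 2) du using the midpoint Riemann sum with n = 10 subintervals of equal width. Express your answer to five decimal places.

11.48292

Δu = (8 − 2)/10 = 0.6.
Midpoints: 2.3, 2.9, 3.5, 4.1, 4.7, 5.3, 5.9, 6.5, 7.1, 7.7.
f(2.3) ≈ 1.45862, f(2.9) ≈ 1.58924, f(3.5) ≈ 1.70475, f(4.1) ≈ 1.80829, f(4.7) ≈ 1.90211, f(5.3) ≈ 1.98787, f(5.9) ≈ 2.06686, f(6.5) ≈ 2.14007, f(7.1) ≈ 2.20827, f(7.7) ≈ 2.27213.
Sum = Δu · [f(2.3) + f(2.9) + f(3.5) + ...].
Sum ≈ 11.48292.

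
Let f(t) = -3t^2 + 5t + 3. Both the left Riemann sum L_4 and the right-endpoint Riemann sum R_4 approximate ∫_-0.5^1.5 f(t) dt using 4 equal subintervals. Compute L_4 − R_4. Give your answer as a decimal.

L_4 = 6.25.
R_4 = 8.25.
L_4 − R_4 = -2.

-2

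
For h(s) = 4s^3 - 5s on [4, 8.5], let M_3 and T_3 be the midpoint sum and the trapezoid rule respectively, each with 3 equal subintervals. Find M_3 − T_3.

-189.84375

M_3 = 4760.15625.
T_3 = 4950.
M_3 − T_3 = -189.84375.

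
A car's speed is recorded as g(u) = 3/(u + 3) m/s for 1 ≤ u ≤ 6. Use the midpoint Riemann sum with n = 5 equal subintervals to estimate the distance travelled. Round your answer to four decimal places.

2.4266

Δu = (6 − 1)/5 = 1.
Midpoints: 1.5, 2.5, 3.5, 4.5, 5.5.
g(1.5) = 2/3, g(2.5) = 6/11, g(3.5) = 6/13, g(4.5) = 0.4, g(5.5) = 6/17.
Sum = Δu · [g(1.5) + g(2.5) + g(3.5) + g(4.5) + g(5.5)].
Sum ≈ 2.4266.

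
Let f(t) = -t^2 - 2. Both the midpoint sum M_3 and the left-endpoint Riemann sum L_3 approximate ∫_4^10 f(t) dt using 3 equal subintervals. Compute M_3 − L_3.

-78

M_3 = -322.
L_3 = -244.
M_3 − L_3 = -78.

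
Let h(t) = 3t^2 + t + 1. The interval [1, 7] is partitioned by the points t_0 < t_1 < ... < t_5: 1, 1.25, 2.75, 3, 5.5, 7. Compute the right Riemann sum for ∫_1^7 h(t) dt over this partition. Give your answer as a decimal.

524.765625

Subinterval widths: 0.25, 1.5, 0.25, 2.5, 1.5.
Right endpoints: 1.25, 2.75, 3, 5.5, 7.
h(1.25) = 6.9375, h(2.75) = 26.4375, h(3) = 31, h(5.5) = 97.25, h(7) = 155.
Sum = Σ Δt_i · h(t_i).
Sum = 524.765625.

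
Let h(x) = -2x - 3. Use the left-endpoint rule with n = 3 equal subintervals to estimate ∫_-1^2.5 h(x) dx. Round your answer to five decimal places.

-11.66667

Δx = (2.5 − (-1))/3 = 7/6.
Left endpoints: -1, 1/6, 4/3.
h(-1) = -1, h(1/6) = -10/3, h(4/3) = -17/3.
Sum = Δx · [h(-1) + h(1/6) + h(4/3)].
Sum ≈ -11.66667.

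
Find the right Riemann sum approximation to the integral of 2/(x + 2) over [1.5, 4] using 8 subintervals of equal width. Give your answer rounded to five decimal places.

1.04167

Δx = (4 − 1.5)/8 = 0.3125.
Right endpoints: 1.8125, 2.125, 2.4375, 2.75, 3.0625, 3.375, 3.6875, 4.
f(1.8125) = 32/61, f(2.125) = 16/33, f(2.4375) = 32/71, f(2.75) = 8/19, f(3.0625) = 32/81, f(3.375) = 16/43, f(3.6875) = 32/91, f(4) = 1/3.
Sum = Δx · [f(1.8125) + f(2.125) + f(2.4375) + ...].
Sum ≈ 1.04167.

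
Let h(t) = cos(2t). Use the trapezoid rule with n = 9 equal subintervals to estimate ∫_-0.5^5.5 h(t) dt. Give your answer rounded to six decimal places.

Δt = (5.5 − (-0.5))/9 = 2/3.
h(-0.5) ≈ 0.540302, h(1/6) ≈ 0.944957, h(5/6) ≈ -0.095724, h(1.5) ≈ -0.989992, h(13/6) ≈ -0.370043, h(17/6) ≈ 0.815896, h(3.5) ≈ 0.753902, h(25/6) ≈ -0.461204, h(29/6) ≈ -0.970887, h(5.5) ≈ 0.004426.
T_9 = (Δt/2)·[h(t_0) + 2h(t_1) + ... + 2h(t_{8}) + h(t_9)].
Sum ≈ -0.067154.

-0.067154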